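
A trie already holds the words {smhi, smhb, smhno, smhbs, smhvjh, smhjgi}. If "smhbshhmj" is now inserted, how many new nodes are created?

4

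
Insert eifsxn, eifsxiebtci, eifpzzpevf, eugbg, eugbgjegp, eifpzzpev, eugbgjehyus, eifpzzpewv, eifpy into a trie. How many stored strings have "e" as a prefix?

9

Walk to "e"; the words in its subtree are exactly those with that prefix.
Words under "e": eifpy, eifpzzpev, eifpzzpevf, eifpzzpewv, eifsxiebtci, eifsxn, eugbg, eugbgjegp, eugbgjehyus
Count: 9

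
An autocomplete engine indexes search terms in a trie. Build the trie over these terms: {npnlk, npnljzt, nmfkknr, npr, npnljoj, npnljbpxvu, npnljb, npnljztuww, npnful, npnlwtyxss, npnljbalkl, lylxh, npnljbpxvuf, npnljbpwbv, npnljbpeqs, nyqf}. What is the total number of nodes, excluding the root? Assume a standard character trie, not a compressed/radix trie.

Trace insertions, counting only characters that open a new branch:
  "npnlk" → 5 new (n, p, n, l, k)
  "npnljzt" → prefix "npnl" already present; 3 new (j, z, t)
  "nmfkknr" → prefix "n" already present; 6 new (m, f, k, k, n, r)
  "npr" → prefix "np" already present; 1 new (r)
  "npnljoj" → prefix "npnlj" already present; 2 new (o, j)
  "npnljbpxvu" → prefix "npnlj" already present; 5 new (b, p, x, v, u)
  "npnljb" → prefix "npnljb" already present; 0 new (none)
  "npnljztuww" → prefix "npnljzt" already present; 3 new (u, w, w)
  "npnful" → prefix "npn" already present; 3 new (f, u, l)
  "npnlwtyxss" → prefix "npnl" already present; 6 new (w, t, y, x, s, s)
  "npnljbalkl" → prefix "npnljb" already present; 4 new (a, l, k, l)
  "lylxh" → 5 new (l, y, l, x, h)
  "npnljbpxvuf" → prefix "npnljbpxvu" already present; 1 new (f)
  "npnljbpwbv" → prefix "npnljbp" already present; 3 new (w, b, v)
  "npnljbpeqs" → prefix "npnljbp" already present; 3 new (e, q, s)
  "nyqf" → prefix "n" already present; 3 new (y, q, f)
Total nodes = 5 + 3 + 6 + 1 + 2 + 5 + 0 + 3 + 3 + 6 + 4 + 5 + 1 + 3 + 3 + 3 = 53

53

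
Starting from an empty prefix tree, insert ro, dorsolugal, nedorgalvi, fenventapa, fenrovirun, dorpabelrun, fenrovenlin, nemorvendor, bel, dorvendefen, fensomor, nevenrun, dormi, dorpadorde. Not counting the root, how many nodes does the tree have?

90

Insert word by word; a character creates a node only if that edge doesn't already exist:
  "ro" → 2 new (r, o)
  "dorsolugal" → 10 new (d, o, r, s, o, l, u, g, a, l)
  "nedorgalvi" → 10 new (n, e, d, o, r, g, a, l, v, i)
  "fenventapa" → 10 new (f, e, n, v, e, n, t, a, p, a)
  "fenrovirun" → prefix "fen" already present; 7 new (r, o, v, i, r, u, n)
  "dorpabelrun" → prefix "dor" already present; 8 new (p, a, b, e, l, r, u, n)
  "fenrovenlin" → prefix "fenrov" already present; 5 new (e, n, l, i, n)
  "nemorvendor" → prefix "ne" already present; 9 new (m, o, r, v, e, n, d, o, r)
  "bel" → 3 new (b, e, l)
  "dorvendefen" → prefix "dor" already present; 8 new (v, e, n, d, e, f, e, n)
  "fensomor" → prefix "fen" already present; 5 new (s, o, m, o, r)
  "nevenrun" → prefix "ne" already present; 6 new (v, e, n, r, u, n)
  "dormi" → prefix "dor" already present; 2 new (m, i)
  "dorpadorde" → prefix "dorpa" already present; 5 new (d, o, r, d, e)
Total nodes = 2 + 10 + 10 + 10 + 7 + 8 + 5 + 9 + 3 + 8 + 5 + 6 + 2 + 5 = 90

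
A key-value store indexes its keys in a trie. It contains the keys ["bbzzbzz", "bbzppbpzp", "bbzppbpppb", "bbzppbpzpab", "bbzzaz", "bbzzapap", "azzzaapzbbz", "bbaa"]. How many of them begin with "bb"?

Walk to "bb"; the words in its subtree are exactly those with that prefix.
Matches: "bbaa", "bbzppbpppb", "bbzppbpzp", "bbzppbpzpab", "bbzzapap", "bbzzaz", "bbzzbzz"
Count: 7

7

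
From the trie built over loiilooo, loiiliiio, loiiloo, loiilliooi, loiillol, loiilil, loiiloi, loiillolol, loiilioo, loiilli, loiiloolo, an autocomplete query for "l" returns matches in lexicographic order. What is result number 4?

DFS of the "l" subtree visits, in order: "loiiliiio", "loiilil", "loiilioo", "loiilli", "loiilliooi", "loiillol", "loiillolol", "loiiloi", "loiiloo", "loiiloolo", "loiilooo"
The 4th is loiilli.

loiilli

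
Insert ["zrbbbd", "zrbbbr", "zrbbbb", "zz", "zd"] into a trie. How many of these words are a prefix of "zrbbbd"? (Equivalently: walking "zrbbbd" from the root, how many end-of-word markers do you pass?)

Check each prefix of "zrbbbd" against the stored set — each match is an end-marker on the path.
Prefixes of the query that are stored words: "zrbbbd"
Count: 1

1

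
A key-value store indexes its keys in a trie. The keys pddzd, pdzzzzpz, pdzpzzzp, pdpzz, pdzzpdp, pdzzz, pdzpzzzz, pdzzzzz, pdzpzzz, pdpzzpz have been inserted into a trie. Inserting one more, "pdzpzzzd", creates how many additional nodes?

1

The longest prefix of "pdzpzzzd" already in the trie is "pdzpzzz" (length 7).
Each of the 1 remaining characters creates one node.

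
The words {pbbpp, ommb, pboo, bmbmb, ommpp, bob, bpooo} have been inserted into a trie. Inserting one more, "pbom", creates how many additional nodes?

Walking "pbom" from the root, the first 3 characters ("pbo") follow existing edges; "m" is the first miss.
New nodes needed: |"pbom"| − 3 = 4 − 3 = 1.

1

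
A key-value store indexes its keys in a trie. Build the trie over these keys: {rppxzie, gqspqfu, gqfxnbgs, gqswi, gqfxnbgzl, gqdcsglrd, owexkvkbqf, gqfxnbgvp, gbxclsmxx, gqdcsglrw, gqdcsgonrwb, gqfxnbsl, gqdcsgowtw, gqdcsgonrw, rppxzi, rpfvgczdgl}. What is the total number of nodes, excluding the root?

Insert word by word; a character creates a node only if that edge doesn't already exist:
  "rppxzie" → 7 new (r, p, p, x, z, i, e)
  "gqspqfu" → 7 new (g, q, s, p, q, f, u)
  "gqfxnbgs" → prefix "gq" already present; 6 new (f, x, n, b, g, s)
  "gqswi" → prefix "gqs" already present; 2 new (w, i)
  "gqfxnbgzl" → prefix "gqfxnbg" already present; 2 new (z, l)
  "gqdcsglrd" → prefix "gq" already present; 7 new (d, c, s, g, l, r, d)
  "owexkvkbqf" → 10 new (o, w, e, x, k, v, k, b, q, f)
  "gqfxnbgvp" → prefix "gqfxnbg" already present; 2 new (v, p)
  "gbxclsmxx" → prefix "g" already present; 8 new (b, x, c, l, s, m, x, x)
  "gqdcsglrw" → prefix "gqdcsglr" already present; 1 new (w)
  "gqdcsgonrwb" → prefix "gqdcsg" already present; 5 new (o, n, r, w, b)
  "gqfxnbsl" → prefix "gqfxnb" already present; 2 new (s, l)
  "gqdcsgowtw" → prefix "gqdcsgo" already present; 3 new (w, t, w)
  "gqdcsgonrw" → prefix "gqdcsgonrw" already present; 0 new (none)
  "rppxzi" → prefix "rppxzi" already present; 0 new (none)
  "rpfvgczdgl" → prefix "rp" already present; 8 new (f, v, g, c, z, d, g, l)
Total nodes = 7 + 7 + 6 + 2 + 2 + 7 + 10 + 2 + 8 + 1 + 5 + 2 + 3 + 0 + 0 + 8 = 70

70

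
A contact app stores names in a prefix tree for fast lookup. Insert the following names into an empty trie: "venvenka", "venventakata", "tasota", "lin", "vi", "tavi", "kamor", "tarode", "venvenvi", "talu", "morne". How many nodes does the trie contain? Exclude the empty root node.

Insert word by word; a character creates a node only if that edge doesn't already exist:
  "venvenka" → 8 new (v, e, n, v, e, n, k, a)
  "venventakata" → prefix "venven" already present; 6 new (t, a, k, a, t, a)
  "tasota" → 6 new (t, a, s, o, t, a)
  "lin" → 3 new (l, i, n)
  "vi" → prefix "v" already present; 1 new (i)
  "tavi" → prefix "ta" already present; 2 new (v, i)
  "kamor" → 5 new (k, a, m, o, r)
  "tarode" → prefix "ta" already present; 4 new (r, o, d, e)
  "venvenvi" → prefix "venven" already present; 2 new (v, i)
  "talu" → prefix "ta" already present; 2 new (l, u)
  "morne" → 5 new (m, o, r, n, e)
Total nodes = 8 + 6 + 6 + 3 + 1 + 2 + 5 + 4 + 2 + 2 + 5 = 44

44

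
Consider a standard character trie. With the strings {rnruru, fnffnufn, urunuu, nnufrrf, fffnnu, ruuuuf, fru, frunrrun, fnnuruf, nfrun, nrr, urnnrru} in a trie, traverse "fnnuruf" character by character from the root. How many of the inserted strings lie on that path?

1

Traverse "fnnuruf" character by character; count nodes along the way that are marked as word ends.
Prefixes of the query that are stored words: "fnnuruf"
Count: 1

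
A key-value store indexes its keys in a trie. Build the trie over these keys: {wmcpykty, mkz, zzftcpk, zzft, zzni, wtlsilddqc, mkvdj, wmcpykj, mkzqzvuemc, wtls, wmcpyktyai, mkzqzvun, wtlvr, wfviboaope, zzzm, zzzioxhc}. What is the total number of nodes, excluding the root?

Count nodes per top-level branch (shared prefixes stored once):
  'm'-branch (mkvdj, mkz, mkzqzvuemc, mkzqzvun): 14 nodes
  'w'-branch (wfviboaope, wmcpykj, wmcpykty, wmcpyktyai, wtls, wtlsilddqc, wtlvr): 31 nodes
  'z'-branch (zzft, zzftcpk, zzni, zzzioxhc, zzzm): 16 nodes
Sum: 61

61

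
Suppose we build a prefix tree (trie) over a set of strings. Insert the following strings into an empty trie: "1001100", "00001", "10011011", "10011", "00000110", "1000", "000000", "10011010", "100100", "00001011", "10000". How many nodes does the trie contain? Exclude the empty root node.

Count nodes per top-level branch (shared prefixes stored once):
  '0'-branch (000000, 00000110, 00001, 00001011): 13 nodes
  '1'-branch (1000, 10000, 100100, 10011, 1001100, 10011010, 10011011): 14 nodes
Sum: 27

27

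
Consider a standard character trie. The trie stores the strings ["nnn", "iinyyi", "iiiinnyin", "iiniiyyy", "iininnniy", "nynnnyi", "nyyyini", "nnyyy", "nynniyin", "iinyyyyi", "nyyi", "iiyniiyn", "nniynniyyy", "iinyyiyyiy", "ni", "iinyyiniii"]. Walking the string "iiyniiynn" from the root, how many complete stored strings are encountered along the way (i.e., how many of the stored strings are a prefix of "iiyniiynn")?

Check each prefix of "iiyniiynn" against the stored set — each match is an end-marker on the path.
Prefixes of the query that are stored words: "iiyniiyn"
Count: 1

1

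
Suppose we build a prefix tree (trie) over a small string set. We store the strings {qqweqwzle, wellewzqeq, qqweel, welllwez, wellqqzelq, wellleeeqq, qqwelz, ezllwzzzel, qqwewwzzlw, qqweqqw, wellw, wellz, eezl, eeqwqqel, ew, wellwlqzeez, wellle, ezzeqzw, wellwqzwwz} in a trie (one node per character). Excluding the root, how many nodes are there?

For each word, the new-node count is its length minus the longest prefix already in the trie:
  "qqweqwzle" → 9 new (q, q, w, e, q, w, z, l, e)
  "wellewzqeq" → 10 new (w, e, l, l, e, w, z, q, e, q)
  "qqweel" → prefix "qqwe" already present; 2 new (e, l)
  "welllwez" → prefix "well" already present; 4 new (l, w, e, z)
  "wellqqzelq" → prefix "well" already present; 6 new (q, q, z, e, l, q)
  "wellleeeqq" → prefix "welll" already present; 5 new (e, e, e, q, q)
  "qqwelz" → prefix "qqwe" already present; 2 new (l, z)
  "ezllwzzzel" → 10 new (e, z, l, l, w, z, z, z, e, l)
  "qqwewwzzlw" → prefix "qqwe" already present; 6 new (w, w, z, z, l, w)
  "qqweqqw" → prefix "qqweq" already present; 2 new (q, w)
  "wellw" → prefix "well" already present; 1 new (w)
  "wellz" → prefix "well" already present; 1 new (z)
  "eezl" → prefix "e" already present; 3 new (e, z, l)
  "eeqwqqel" → prefix "ee" already present; 6 new (q, w, q, q, e, l)
  "ew" → prefix "e" already present; 1 new (w)
  "wellwlqzeez" → prefix "wellw" already present; 6 new (l, q, z, e, e, z)
  "wellle" → prefix "wellle" already present; 0 new (none)
  "ezzeqzw" → prefix "ez" already present; 5 new (z, e, q, z, w)
  "wellwqzwwz" → prefix "wellw" already present; 5 new (q, z, w, w, z)
Total nodes = 9 + 10 + 2 + 4 + 6 + 5 + 2 + 10 + 6 + 2 + 1 + 1 + 3 + 6 + 1 + 6 + 0 + 5 + 5 = 84

84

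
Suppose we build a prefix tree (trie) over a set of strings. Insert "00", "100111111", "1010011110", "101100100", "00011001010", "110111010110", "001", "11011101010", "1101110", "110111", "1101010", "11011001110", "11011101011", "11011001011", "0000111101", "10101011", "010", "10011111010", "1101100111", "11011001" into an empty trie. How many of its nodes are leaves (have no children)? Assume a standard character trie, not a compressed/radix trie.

A leaf is a node with no children — equivalently, the end of a word that is not a proper prefix of any other stored word.
Those words: "0000111101", "00011001010", "001", "010", "10011111010", "100111111", "1010011110", "10101011", "101100100", "1101010", "11011001011", "11011001110", "11011101010", "110111010110"
Leaf count: 14

14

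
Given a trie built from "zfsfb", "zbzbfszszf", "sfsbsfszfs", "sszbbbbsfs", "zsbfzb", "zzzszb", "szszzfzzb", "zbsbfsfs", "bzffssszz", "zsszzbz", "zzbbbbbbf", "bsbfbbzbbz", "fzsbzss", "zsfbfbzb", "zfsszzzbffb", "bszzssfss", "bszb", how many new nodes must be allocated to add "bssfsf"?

"bs" is already a path in the trie; the remaining "sfsf" must be added.
New nodes needed: |"bssfsf"| − 2 = 6 − 2 = 4.

4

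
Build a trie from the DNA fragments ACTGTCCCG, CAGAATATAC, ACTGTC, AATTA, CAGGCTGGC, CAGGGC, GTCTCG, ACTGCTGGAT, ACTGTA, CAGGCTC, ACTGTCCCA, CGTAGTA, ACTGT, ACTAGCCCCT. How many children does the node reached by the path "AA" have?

Follow the path "AA" to its node, then look at its outgoing edges.
Characters that immediately follow "AA" among the stored strings: {T}.
That node has 1 child edge.

1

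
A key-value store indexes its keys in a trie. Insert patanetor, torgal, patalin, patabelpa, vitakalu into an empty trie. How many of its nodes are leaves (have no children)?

A leaf is a node with no children — equivalently, the end of a word that is not a proper prefix of any other stored word.
Those words: "patabelpa", "patalin", "patanetor", "torgal", "vitakalu"
Leaf count: 5

5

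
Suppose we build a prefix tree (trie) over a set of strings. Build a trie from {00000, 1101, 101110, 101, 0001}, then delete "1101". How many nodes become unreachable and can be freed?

After clearing the end-marker at "1101", prune upward until reaching a node still needed by another word.
The suffix "101" (3 nodes) is used only by "1101"; the node for "1" still has the child "0", so pruning stops there.
Nodes removed: 3

3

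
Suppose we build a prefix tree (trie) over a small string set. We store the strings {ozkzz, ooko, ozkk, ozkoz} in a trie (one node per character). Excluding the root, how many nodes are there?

11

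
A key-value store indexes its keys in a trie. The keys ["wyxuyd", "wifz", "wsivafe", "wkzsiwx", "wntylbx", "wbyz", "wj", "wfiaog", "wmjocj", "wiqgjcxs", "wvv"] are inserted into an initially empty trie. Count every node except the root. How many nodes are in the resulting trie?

49

Count nodes per top-level branch (shared prefixes stored once):
  'w'-branch (wbyz, wfiaog, wifz, wiqgjcxs, wj, wkzsiwx, wmjocj, wntylbx, wsivafe, wvv, wyxuyd): 49 nodes
Sum: 49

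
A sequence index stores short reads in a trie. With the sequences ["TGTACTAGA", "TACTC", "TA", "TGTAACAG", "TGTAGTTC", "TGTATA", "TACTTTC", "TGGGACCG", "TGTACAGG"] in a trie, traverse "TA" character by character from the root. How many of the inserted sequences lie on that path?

Walk "TA" from the root; an end-of-word marker is hit whenever a stored word is a prefix of "TA".
Prefixes of the query that are stored words: "TA"
Count: 1

1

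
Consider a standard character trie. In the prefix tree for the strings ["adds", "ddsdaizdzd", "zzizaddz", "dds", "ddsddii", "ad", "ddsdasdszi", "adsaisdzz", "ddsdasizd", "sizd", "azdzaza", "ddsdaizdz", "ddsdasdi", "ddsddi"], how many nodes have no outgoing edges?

Leaves are exactly the stored words that no other stored word extends.
Those words: "adds", "adsaisdzz", "azdzaza", "ddsdaizdzd", "ddsdasdi", "ddsdasdszi", "ddsdasizd", "ddsddii", "sizd", "zzizaddz"
Leaf count: 10

10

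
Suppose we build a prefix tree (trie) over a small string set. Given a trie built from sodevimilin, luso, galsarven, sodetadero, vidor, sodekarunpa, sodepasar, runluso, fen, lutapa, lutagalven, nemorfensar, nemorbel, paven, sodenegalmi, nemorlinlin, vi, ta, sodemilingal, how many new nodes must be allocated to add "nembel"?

3

Walking "nembel" from the root, the first 3 characters ("nem") follow existing edges; "b" is the first miss.
Each of the 3 remaining characters creates one node.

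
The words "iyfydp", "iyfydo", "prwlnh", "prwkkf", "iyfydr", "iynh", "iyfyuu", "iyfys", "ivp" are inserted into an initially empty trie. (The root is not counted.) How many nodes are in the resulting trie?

24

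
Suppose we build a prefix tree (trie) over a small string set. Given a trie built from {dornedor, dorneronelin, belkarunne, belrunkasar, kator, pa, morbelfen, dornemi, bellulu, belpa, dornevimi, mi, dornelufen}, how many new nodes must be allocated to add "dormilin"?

The longest prefix of "dormilin" already in the trie is "dor" (length 3).
New nodes needed: |"dormilin"| − 3 = 8 − 3 = 5.

5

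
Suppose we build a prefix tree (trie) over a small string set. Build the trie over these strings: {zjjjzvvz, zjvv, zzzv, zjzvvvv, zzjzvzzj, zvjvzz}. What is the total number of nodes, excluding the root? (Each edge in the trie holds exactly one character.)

29

Trie structure (* marks end of a word):
(root)
└─ z
   ├─ j
   │  ├─ j
   │  │  └─ j
   │  │     └─ z
   │  │        └─ v
   │  │           └─ v
   │  │              └─ z *
   │  ├─ v
   │  │  └─ v *
   │  └─ z
   │     └─ v
   │        └─ v
   │           └─ v
   │              └─ v *
   ├─ v
   │  └─ j
   │     └─ v
   │        └─ z
   │           └─ z *
   └─ z
      ├─ j
      │  └─ z
      │     └─ v
      │        └─ z
      │           └─ z
      │              └─ j *
      └─ z
         └─ v *
Counting every labelled node above: 29.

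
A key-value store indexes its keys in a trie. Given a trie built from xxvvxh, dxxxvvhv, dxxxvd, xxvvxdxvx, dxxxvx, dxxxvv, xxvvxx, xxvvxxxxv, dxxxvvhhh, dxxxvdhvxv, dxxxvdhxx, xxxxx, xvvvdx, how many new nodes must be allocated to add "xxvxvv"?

Walking "xxvxvv" from the root, the first 3 characters ("xxv") follow existing edges; "x" is the first miss.
So 6 − 3 = 3 new nodes.

3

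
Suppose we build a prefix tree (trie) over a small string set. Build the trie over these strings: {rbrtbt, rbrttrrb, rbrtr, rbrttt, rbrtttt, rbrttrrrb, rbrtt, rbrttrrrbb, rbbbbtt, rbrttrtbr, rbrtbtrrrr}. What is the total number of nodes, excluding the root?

Count nodes per top-level branch (shared prefixes stored once):
  'r'-branch (rbbbbtt, rbrtbt, rbrtbtrrrr, rbrtr, rbrtt, rbrttrrb, rbrttrrrb, rbrttrrrbb, rbrttrtbr, rbrttt, rbrtttt): 28 nodes
Sum: 28

28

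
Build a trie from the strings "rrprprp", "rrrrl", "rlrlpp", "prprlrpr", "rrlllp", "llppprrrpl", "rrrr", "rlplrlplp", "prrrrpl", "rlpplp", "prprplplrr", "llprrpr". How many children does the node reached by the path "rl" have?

Follow the path "rl" to its node, then look at its outgoing edges.
Characters that immediately follow "rl" among the stored strings: {p, r}.
That node has 2 child edges.

2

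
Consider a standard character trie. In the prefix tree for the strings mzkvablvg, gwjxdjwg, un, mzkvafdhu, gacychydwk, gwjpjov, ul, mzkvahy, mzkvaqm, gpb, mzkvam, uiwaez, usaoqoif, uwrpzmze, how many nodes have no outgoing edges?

14

A leaf is a node with no children — equivalently, the end of a word that is not a proper prefix of any other stored word.
Those words: "gacychydwk", "gpb", "gwjpjov", "gwjxdjwg", "mzkvablvg", "mzkvafdhu", "mzkvahy", "mzkvam", "mzkvaqm", "uiwaez", "ul", "un", "usaoqoif", "uwrpzmze"
Leaf count: 14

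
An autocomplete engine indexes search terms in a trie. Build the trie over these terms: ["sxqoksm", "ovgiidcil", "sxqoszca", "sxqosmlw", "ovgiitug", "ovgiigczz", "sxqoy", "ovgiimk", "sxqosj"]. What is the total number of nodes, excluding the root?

34

Trace insertions, counting only characters that open a new branch:
  "sxqoksm" → 7 new (s, x, q, o, k, s, m)
  "ovgiidcil" → 9 new (o, v, g, i, i, d, c, i, l)
  "sxqoszca" → prefix "sxqo" already present; 4 new (s, z, c, a)
  "sxqosmlw" → prefix "sxqos" already present; 3 new (m, l, w)
  "ovgiitug" → prefix "ovgii" already present; 3 new (t, u, g)
  "ovgiigczz" → prefix "ovgii" already present; 4 new (g, c, z, z)
  "sxqoy" → prefix "sxqo" already present; 1 new (y)
  "ovgiimk" → prefix "ovgii" already present; 2 new (m, k)
  "sxqosj" → prefix "sxqos" already present; 1 new (j)
Total nodes = 7 + 9 + 4 + 3 + 3 + 4 + 1 + 2 + 1 = 34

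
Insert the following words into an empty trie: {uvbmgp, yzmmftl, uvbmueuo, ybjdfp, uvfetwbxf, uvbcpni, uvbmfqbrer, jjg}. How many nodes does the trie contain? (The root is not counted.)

42

Count nodes per top-level branch (shared prefixes stored once):
  'j'-branch (jjg): 3 nodes
  'u'-branch (uvbcpni, uvbmfqbrer, uvbmgp, uvbmueuo, uvfetwbxf): 27 nodes
  'y'-branch (ybjdfp, yzmmftl): 12 nodes
Sum: 42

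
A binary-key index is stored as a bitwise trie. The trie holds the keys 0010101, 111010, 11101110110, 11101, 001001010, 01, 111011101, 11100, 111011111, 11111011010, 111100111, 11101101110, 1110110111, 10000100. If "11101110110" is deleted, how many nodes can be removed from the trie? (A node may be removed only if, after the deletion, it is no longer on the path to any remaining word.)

2

A node on "11101110110"'s path can go only if nothing else ends at it or branches off below it.
The suffix "10" (2 nodes) is used only by "11101110110"; "111011101" is itself a stored word, so pruning stops there.
Nodes removed: 2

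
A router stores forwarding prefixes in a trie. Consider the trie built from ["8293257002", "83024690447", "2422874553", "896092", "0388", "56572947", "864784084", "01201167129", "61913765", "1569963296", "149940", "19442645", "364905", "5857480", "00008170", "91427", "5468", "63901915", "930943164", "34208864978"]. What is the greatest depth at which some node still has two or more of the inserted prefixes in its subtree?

The deepest shared node is where two words last agree before diverging.
"00008170" and "01201167129" agree on "0" (1 characters) before diverging; nothing deeper is shared.
Longest shared-prefix length: 1

1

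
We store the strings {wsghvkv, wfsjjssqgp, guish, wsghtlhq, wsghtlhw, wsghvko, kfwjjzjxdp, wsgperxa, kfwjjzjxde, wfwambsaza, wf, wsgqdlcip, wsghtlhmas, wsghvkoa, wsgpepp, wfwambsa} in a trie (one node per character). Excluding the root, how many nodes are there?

Trace insertions, counting only characters that open a new branch:
  "wsghvkv" → 7 new (w, s, g, h, v, k, v)
  "wfsjjssqgp" → prefix "w" already present; 9 new (f, s, j, j, s, s, q, g, p)
  "guish" → 5 new (g, u, i, s, h)
  "wsghtlhq" → prefix "wsgh" already present; 4 new (t, l, h, q)
  "wsghtlhw" → prefix "wsghtlh" already present; 1 new (w)
  "wsghvko" → prefix "wsghvk" already present; 1 new (o)
  "kfwjjzjxdp" → 10 new (k, f, w, j, j, z, j, x, d, p)
  "wsgperxa" → prefix "wsg" already present; 5 new (p, e, r, x, a)
  "kfwjjzjxde" → prefix "kfwjjzjxd" already present; 1 new (e)
  "wfwambsaza" → prefix "wf" already present; 8 new (w, a, m, b, s, a, z, a)
  "wf" → prefix "wf" already present; 0 new (none)
  "wsgqdlcip" → prefix "wsg" already present; 6 new (q, d, l, c, i, p)
  "wsghtlhmas" → prefix "wsghtlh" already present; 3 new (m, a, s)
  "wsghvkoa" → prefix "wsghvko" already present; 1 new (a)
  "wsgpepp" → prefix "wsgpe" already present; 2 new (p, p)
  "wfwambsa" → prefix "wfwambsa" already present; 0 new (none)
Total nodes = 7 + 9 + 5 + 4 + 1 + 1 + 10 + 5 + 1 + 8 + 0 + 6 + 3 + 1 + 2 + 0 = 63

63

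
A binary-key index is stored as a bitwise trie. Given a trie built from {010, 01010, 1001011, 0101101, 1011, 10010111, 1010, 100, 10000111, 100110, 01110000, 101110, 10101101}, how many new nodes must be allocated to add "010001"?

"010" is already a path in the trie; the remaining "001" must be added.
Each of the 3 remaining characters creates one node.

3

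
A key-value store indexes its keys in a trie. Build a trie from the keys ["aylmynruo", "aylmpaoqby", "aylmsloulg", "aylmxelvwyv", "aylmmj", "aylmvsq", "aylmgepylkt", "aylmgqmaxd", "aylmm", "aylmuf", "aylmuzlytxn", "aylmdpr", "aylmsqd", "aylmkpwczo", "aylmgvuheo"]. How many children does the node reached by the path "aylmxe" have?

1

The children of the "aylmxe" node are the distinct next characters among strings starting with "aylmxe".
Distinct next characters after "aylmxe": l.
That node has 1 child edge.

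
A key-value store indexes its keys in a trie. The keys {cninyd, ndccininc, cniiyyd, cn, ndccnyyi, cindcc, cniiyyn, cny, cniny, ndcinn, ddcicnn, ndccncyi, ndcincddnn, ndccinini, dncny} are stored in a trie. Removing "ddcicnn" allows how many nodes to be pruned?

6

Walk "ddcicnn" from the leaf back toward the root, removing each node that no remaining word uses.
The suffix "dcicnn" (6 nodes) is used only by "ddcicnn"; the node for "d" still has the child "n", so pruning stops there.
Nodes removed: 6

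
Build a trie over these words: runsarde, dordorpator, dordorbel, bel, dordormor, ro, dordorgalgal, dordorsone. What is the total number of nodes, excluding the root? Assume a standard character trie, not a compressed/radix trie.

39

Count nodes per top-level branch (shared prefixes stored once):
  'b'-branch (bel): 3 nodes
  'd'-branch (dordorbel, dordorgalgal, dordormor, dordorpator, dordorsone): 27 nodes
  'r'-branch (ro, runsarde): 9 nodes
Sum: 39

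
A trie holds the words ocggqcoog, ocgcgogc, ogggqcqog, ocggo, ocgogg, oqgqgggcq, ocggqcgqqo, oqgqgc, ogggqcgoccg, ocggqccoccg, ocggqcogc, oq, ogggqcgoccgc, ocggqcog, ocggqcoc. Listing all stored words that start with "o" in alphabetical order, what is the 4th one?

ocggqcgqqo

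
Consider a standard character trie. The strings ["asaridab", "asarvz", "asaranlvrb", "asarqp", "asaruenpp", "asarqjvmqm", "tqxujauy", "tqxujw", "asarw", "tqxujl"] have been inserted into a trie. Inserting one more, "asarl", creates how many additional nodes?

Walking "asarl" from the root, the first 4 characters ("asar") follow existing edges; "l" is the first miss.
So 5 − 4 = 1 new nodes.

1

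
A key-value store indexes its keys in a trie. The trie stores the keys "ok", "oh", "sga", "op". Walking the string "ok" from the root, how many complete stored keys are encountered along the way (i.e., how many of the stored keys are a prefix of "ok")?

Traverse "ok" character by character; count nodes along the way that are marked as word ends.
Prefixes of the query that are stored words: "ok"
Count: 1

1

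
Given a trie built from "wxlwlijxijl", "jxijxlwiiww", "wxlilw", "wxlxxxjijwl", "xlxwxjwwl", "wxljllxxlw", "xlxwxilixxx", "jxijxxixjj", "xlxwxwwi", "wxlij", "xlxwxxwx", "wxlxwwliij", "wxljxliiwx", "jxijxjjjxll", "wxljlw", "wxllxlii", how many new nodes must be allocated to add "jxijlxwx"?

The longest prefix of "jxijlxwx" already in the trie is "jxij" (length 4).
So 8 − 4 = 4 new nodes.

4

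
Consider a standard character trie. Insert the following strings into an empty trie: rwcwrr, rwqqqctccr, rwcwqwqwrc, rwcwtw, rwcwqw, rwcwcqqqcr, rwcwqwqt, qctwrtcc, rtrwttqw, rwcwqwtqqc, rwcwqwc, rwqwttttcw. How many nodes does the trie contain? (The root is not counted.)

56

Count nodes per top-level branch (shared prefixes stored once):
  'q'-branch (qctwrtcc): 8 nodes
  'r'-branch (rtrwttqw, rwcwcqqqcr, rwcwqw, rwcwqwc, rwcwqwqt, rwcwqwqwrc, rwcwqwtqqc, rwcwrr, rwcwtw, rwqqqctccr, rwqwttttcw): 48 nodes
Sum: 56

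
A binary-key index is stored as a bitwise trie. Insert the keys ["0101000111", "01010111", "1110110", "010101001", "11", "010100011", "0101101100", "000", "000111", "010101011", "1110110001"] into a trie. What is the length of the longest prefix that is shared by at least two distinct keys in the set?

9

Look for the deepest trie node that still has at least two words in its subtree.
"010100011" and "0101000111" agree on "010100011" (9 characters) before diverging; nothing deeper is shared.
Longest shared-prefix length: 9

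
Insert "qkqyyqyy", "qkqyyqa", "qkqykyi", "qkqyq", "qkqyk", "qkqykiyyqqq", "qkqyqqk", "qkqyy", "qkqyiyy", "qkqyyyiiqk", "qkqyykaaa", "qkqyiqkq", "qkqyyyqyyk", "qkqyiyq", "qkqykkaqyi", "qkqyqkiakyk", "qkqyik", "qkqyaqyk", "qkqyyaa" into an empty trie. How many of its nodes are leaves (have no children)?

Leaves are exactly the stored words that no other stored word extends.
Those words: "qkqyaqyk", "qkqyik", "qkqyiqkq", "qkqyiyq", "qkqyiyy", "qkqykiyyqqq", "qkqykkaqyi", "qkqykyi", "qkqyqkiakyk", "qkqyqqk", "qkqyyaa", "qkqyykaaa", "qkqyyqa", "qkqyyqyy", "qkqyyyiiqk", "qkqyyyqyyk"
Leaf count: 16

16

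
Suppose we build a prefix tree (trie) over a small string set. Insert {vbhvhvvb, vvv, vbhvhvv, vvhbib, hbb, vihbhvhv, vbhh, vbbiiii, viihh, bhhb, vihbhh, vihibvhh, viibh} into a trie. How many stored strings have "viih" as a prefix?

1

Filter for entries beginning with "viih":
Words under "viih": viihh
Count: 1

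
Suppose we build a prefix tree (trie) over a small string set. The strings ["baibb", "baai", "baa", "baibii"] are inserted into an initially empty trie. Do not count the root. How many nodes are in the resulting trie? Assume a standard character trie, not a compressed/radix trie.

Count nodes per top-level branch (shared prefixes stored once):
  'b'-branch (baa, baai, baibb, baibii): 9 nodes
Sum: 9

9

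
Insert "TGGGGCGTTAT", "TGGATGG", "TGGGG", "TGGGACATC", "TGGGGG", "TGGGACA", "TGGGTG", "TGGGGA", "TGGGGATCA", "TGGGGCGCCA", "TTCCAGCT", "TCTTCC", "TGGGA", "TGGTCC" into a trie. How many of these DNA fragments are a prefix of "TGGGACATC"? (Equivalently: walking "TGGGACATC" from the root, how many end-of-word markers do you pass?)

Traverse "TGGGACATC" character by character; count nodes along the way that are marked as word ends.
Prefixes of the query that are stored words: "TGGGA", "TGGGACA", "TGGGACATC"
Count: 3

3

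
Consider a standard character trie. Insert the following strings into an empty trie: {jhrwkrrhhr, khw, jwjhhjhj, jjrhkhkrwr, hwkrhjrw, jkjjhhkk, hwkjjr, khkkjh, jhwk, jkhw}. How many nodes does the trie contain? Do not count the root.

Insert word by word; a character creates a node only if that edge doesn't already exist:
  "jhrwkrrhhr" → 10 new (j, h, r, w, k, r, r, h, h, r)
  "khw" → 3 new (k, h, w)
  "jwjhhjhj" → prefix "j" already present; 7 new (w, j, h, h, j, h, j)
  "jjrhkhkrwr" → prefix "j" already present; 9 new (j, r, h, k, h, k, r, w, r)
  "hwkrhjrw" → 8 new (h, w, k, r, h, j, r, w)
  "jkjjhhkk" → prefix "j" already present; 7 new (k, j, j, h, h, k, k)
  "hwkjjr" → prefix "hwk" already present; 3 new (j, j, r)
  "khkkjh" → prefix "kh" already present; 4 new (k, k, j, h)
  "jhwk" → prefix "jh" already present; 2 new (w, k)
  "jkhw" → prefix "jk" already present; 2 new (h, w)
Total nodes = 10 + 3 + 7 + 9 + 8 + 7 + 3 + 4 + 2 + 2 = 55

55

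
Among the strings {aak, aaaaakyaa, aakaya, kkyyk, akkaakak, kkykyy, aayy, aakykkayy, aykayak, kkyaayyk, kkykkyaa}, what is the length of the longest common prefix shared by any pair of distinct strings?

4

The deepest shared node is where two words last agree before diverging.
"kkykkyaa" and "kkykyy" agree on "kkyk" (4 characters) before diverging; nothing deeper is shared.
Longest shared-prefix length: 4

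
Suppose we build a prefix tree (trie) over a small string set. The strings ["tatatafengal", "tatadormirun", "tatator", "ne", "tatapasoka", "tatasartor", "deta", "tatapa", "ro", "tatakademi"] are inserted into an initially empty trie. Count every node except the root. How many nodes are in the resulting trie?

48

Count nodes per top-level branch (shared prefixes stored once):
  'd'-branch (deta): 4 nodes
  'n'-branch (ne): 2 nodes
  'r'-branch (ro): 2 nodes
  't'-branch (tatadormirun, tatakademi, tatapa, tatapasoka, tatasartor, tatatafengal, tatator): 40 nodes
Sum: 48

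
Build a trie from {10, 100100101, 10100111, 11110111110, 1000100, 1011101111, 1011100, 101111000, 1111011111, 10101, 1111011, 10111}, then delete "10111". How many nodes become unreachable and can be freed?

0

Walk "10111" from the leaf back toward the root, removing each node that no remaining word uses.
Every node on "10111" is still needed (e.g. by "1011101111"), so nothing is freed.
Nodes removed: 0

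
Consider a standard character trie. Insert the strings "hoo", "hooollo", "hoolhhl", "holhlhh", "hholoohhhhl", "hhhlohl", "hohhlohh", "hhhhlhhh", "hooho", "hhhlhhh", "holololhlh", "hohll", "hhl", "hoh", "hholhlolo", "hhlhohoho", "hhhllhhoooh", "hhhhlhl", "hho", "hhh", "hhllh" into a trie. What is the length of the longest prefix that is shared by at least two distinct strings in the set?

Equivalently: take the maximum, over all pairs, of their longest common prefix length.
"hhhhlhhh" and "hhhhlhl" agree on "hhhhlh" (6 characters) before diverging; nothing deeper is shared.
Longest shared-prefix length: 6

6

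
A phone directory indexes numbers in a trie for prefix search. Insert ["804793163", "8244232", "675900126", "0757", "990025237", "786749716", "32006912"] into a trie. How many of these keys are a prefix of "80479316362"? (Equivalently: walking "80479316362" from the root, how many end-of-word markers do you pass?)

1

Traverse "80479316362" character by character; count nodes along the way that are marked as word ends.
Prefixes of the query that are stored words: "804793163"
Count: 1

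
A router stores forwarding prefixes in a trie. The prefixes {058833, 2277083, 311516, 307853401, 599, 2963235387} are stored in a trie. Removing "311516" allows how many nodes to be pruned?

5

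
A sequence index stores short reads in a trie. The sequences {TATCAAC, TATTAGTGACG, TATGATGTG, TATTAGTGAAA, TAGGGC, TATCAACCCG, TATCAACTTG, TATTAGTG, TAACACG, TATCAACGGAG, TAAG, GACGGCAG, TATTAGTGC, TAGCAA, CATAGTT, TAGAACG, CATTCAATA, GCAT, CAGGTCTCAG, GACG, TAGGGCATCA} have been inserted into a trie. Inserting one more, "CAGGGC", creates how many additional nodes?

"CAGG" is already a path in the trie; the remaining "GC" must be added.
New nodes needed: |"CAGGGC"| − 4 = 6 − 4 = 2.

2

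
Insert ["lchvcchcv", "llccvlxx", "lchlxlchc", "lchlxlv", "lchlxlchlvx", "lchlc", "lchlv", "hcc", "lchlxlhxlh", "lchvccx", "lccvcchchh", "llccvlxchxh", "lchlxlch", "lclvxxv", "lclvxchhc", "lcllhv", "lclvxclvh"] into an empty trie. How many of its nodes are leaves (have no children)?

16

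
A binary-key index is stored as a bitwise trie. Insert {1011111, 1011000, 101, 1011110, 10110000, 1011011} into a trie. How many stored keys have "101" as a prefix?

Traverse to the node for "101", then collect every word in that subtree.
Words under "101": 101, 1011000, 10110000, 1011011, 1011110, 1011111
Count: 6

6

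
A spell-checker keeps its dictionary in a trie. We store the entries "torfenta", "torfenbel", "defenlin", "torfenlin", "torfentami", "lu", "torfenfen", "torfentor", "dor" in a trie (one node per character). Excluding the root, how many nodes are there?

33

Trie structure (* marks end of a word):
(root)
├─ d
│  ├─ e
│  │  └─ f
│  │     └─ e
│  │        └─ n
│  │           └─ l
│  │              └─ i
│  │                 └─ n *
│  └─ o
│     └─ r *
├─ l
│  └─ u *
└─ t
   └─ o
      └─ r
         └─ f
            └─ e
               └─ n
                  ├─ b
                  │  └─ e
                  │     └─ l *
                  ├─ f
                  │  └─ e
                  │     └─ n *
                  ├─ l
                  │  └─ i
                  │     └─ n *
                  └─ t
                     ├─ a *
                     │  └─ m
                     │     └─ i *
                     └─ o
                        └─ r *
Counting every labelled node above: 33.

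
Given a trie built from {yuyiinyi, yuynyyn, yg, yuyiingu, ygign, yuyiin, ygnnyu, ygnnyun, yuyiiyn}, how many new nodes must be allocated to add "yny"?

Walking "yny" from the root, the first 1 characters ("y") follow existing edges; "n" is the first miss.
Each of the 2 remaining characters creates one node.

2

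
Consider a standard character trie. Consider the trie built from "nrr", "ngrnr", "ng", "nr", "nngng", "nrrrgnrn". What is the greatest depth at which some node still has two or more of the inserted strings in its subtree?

Look for the deepest trie node that still has at least two words in its subtree.
e.g. "nrr" and "nrrrgnrn" share the prefix "nrr" of length 3; no pair shares a longer one.
Longest shared-prefix length: 3

3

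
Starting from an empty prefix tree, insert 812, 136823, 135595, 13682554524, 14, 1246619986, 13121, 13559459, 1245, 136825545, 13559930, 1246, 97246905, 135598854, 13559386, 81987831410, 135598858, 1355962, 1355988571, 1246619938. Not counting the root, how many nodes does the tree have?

Insert word by word; a character creates a node only if that edge doesn't already exist:
  "812" → 3 new (8, 1, 2)
  "136823" → 6 new (1, 3, 6, 8, 2, 3)
  "135595" → prefix "13" already present; 4 new (5, 5, 9, 5)
  "13682554524" → prefix "13682" already present; 6 new (5, 5, 4, 5, 2, 4)
  "14" → prefix "1" already present; 1 new (4)
  "1246619986" → prefix "1" already present; 9 new (2, 4, 6, 6, 1, 9, 9, 8, 6)
  "13121" → prefix "13" already present; 3 new (1, 2, 1)
  "13559459" → prefix "13559" already present; 3 new (4, 5, 9)
  "1245" → prefix "124" already present; 1 new (5)
  "136825545" → prefix "136825545" already present; 0 new (none)
  "13559930" → prefix "13559" already present; 3 new (9, 3, 0)
  "1246" → prefix "1246" already present; 0 new (none)
  "97246905" → 8 new (9, 7, 2, 4, 6, 9, 0, 5)
  "135598854" → prefix "13559" already present; 4 new (8, 8, 5, 4)
  "13559386" → prefix "13559" already present; 3 new (3, 8, 6)
  "81987831410" → prefix "81" already present; 9 new (9, 8, 7, 8, 3, 1, 4, 1, 0)
  "135598858" → prefix "13559885" already present; 1 new (8)
  "1355962" → prefix "13559" already present; 2 new (6, 2)
  "1355988571" → prefix "13559885" already present; 2 new (7, 1)
  "1246619938" → prefix "12466199" already present; 2 new (3, 8)
Total nodes = 3 + 6 + 4 + 6 + 1 + 9 + 3 + 3 + 1 + 0 + 3 + 0 + 8 + 4 + 3 + 9 + 1 + 2 + 2 + 2 = 70

70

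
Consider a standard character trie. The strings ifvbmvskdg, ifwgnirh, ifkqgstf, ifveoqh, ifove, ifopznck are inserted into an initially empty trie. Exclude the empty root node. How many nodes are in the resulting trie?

34

For each word, the new-node count is its length minus the longest prefix already in the trie:
  "ifvbmvskdg" → 10 new (i, f, v, b, m, v, s, k, d, g)
  "ifwgnirh" → prefix "if" already present; 6 new (w, g, n, i, r, h)
  "ifkqgstf" → prefix "if" already present; 6 new (k, q, g, s, t, f)
  "ifveoqh" → prefix "ifv" already present; 4 new (e, o, q, h)
  "ifove" → prefix "if" already present; 3 new (o, v, e)
  "ifopznck" → prefix "ifo" already present; 5 new (p, z, n, c, k)
Total nodes = 10 + 6 + 6 + 4 + 3 + 5 = 34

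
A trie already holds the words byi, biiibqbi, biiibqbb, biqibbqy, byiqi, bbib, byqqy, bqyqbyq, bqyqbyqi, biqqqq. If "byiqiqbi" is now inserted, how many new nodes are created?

3

Walking "byiqiqbi" from the root, the first 5 characters ("byiqi") follow existing edges; "q" is the first miss.
So 8 − 5 = 3 new nodes.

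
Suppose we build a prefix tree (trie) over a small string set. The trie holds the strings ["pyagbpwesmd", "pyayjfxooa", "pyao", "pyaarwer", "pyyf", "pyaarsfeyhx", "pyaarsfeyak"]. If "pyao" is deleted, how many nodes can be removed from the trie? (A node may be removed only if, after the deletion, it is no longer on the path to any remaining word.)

After clearing the end-marker at "pyao", prune upward until reaching a node still needed by another word.
The suffix "o" (1 node) is used only by "pyao"; the node for "pya" still has the child "g", so pruning stops there.
Nodes removed: 1

1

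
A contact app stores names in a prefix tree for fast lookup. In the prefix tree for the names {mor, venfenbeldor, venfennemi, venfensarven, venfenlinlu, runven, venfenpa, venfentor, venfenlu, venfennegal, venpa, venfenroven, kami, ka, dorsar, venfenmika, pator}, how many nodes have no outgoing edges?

Leaves are exactly the stored words that no other stored word extends.
Those words: "dorsar", "kami", "mor", "pator", "runven", "venfenbeldor", "venfenlinlu", "venfenlu", "venfenmika", "venfennegal", "venfennemi", "venfenpa", "venfenroven", "venfensarven", "venfentor", "venpa"
Leaf count: 16

16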